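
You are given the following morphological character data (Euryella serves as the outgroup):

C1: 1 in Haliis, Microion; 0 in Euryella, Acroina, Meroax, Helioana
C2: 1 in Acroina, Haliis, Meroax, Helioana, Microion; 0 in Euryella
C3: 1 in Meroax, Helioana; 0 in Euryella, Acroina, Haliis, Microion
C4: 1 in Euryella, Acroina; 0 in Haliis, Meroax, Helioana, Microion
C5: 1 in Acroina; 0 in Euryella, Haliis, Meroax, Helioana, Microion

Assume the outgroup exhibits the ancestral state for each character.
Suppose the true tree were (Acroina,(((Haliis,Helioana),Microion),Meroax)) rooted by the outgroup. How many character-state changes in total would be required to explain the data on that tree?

Map each character onto (Acroina,(((Haliis,Helioana),Microion),Meroax)) (rooted by Euryella) and count the minimum state changes it requires (Fitch parsimony):
C1: 2; C2: 1; C3: 2; C4: 1; C5: 1.
Total tree length = 7.

7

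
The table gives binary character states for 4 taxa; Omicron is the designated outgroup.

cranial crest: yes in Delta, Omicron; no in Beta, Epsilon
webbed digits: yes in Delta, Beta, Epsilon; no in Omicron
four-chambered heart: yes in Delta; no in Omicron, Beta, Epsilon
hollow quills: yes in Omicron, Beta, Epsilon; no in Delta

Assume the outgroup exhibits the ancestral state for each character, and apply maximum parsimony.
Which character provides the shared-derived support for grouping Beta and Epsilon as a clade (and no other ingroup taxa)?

Character polarity is set by the outgroup: the derived state is whichever differs from the outgroup's state, so for cranial crest, hollow quills the derived state is 'no', and for the remaining characters it is 'yes'.
cranial crest (derived state 'no') is shared by Beta and Epsilon — a synapomorphy uniting that clade.
All ingroup taxa share the derived state 'yes' for webbed digits; it defines the ingroup but does not resolve relationships within it.
four-chambered heart: derived state 'yes' in Delta only — an autapomorphy, so it tells us nothing about relationships among taxa.
hollow quills (derived state 'no') is unique to Delta (autapomorphy; uninformative for grouping).
Most parsimonious ingroup topology: ((Beta,Epsilon),Delta).
The clade {Beta, Epsilon} is supported by cranial crest: its derived state 'no' occurs in exactly those taxa and in no other taxon (including the outgroup).

cranial crest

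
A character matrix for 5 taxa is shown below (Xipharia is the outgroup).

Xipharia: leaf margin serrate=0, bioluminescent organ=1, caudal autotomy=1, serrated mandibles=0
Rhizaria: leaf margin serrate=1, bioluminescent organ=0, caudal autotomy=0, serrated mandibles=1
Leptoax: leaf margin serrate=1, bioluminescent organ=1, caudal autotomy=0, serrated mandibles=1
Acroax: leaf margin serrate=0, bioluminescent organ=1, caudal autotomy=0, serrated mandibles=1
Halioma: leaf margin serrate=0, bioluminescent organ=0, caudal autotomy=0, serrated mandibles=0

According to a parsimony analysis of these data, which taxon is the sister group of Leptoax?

Character polarity is set by the outgroup: the derived state is whichever differs from the outgroup's state, so for bioluminescent organ, caudal autotomy the derived state is '0', and for the remaining characters it is '1'.
leaf margin serrate (derived state '1') is shared by Leptoax and Rhizaria — a synapomorphy uniting that clade.
bioluminescent organ (state '0') occurs in Halioma and Rhizaria but conflicts with the nesting implied by the other characters — most parsimoniously interpreted as homoplasy.
All ingroup taxa share the derived state '0' for caudal autotomy; it defines the ingroup but does not resolve relationships within it.
serrated mandibles (derived state '1') is shared by Acroax, Leptoax, and Rhizaria — a synapomorphy uniting that clade.
Most parsimonious ingroup topology: (((Rhizaria,Leptoax),Acroax),Halioma).
Leptoax and Rhizaria form a cherry on this tree, so they are sister taxa.

Rhizaria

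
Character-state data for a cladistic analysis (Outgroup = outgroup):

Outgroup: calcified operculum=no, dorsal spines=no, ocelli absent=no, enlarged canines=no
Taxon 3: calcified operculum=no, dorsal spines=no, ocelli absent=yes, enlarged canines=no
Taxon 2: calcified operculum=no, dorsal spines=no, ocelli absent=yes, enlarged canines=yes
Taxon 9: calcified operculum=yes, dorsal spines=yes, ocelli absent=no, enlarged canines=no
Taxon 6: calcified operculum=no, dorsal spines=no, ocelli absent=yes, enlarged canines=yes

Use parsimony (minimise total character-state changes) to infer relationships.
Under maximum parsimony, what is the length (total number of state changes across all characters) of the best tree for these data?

The outgroup has state 'no' for every character, so 'yes' is the derived state throughout.
calcified operculum: derived state 'yes' in Taxon 9 only — an autapomorphy, so it tells us nothing about relationships among taxa.
dorsal spines: derived state 'yes' in Taxon 9 only — an autapomorphy, so it tells us nothing about relationships among taxa.
ocelli absent (derived state 'yes') is shared by Taxon 2, Taxon 3, and Taxon 6 — a synapomorphy uniting that clade.
enlarged canines (derived state 'yes') is shared by Taxon 2 and Taxon 6 — a synapomorphy uniting that clade.
Most parsimonious ingroup topology: ((Taxon 3,(Taxon 2,Taxon 6)),Taxon 9).
Changes per character on this tree: calcified operculum: 1; dorsal spines: 1; ocelli absent: 1; enlarged canines: 1.
Total = 4.

4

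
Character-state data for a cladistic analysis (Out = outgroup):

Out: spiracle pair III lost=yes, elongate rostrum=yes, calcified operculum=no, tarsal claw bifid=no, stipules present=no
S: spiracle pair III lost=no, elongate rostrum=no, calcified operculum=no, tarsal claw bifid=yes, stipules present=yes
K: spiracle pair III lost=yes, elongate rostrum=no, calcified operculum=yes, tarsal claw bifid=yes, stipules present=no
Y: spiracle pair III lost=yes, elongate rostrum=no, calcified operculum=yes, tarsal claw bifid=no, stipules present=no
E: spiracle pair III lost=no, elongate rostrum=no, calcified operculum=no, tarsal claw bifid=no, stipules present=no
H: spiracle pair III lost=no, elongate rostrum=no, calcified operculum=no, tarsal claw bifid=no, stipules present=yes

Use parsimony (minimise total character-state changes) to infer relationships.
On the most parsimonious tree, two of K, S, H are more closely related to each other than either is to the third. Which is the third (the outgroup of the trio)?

Character polarity is set by the outgroup: the derived state is whichever differs from the outgroup's state, so for spiracle pair III lost, elongate rostrum the derived state is 'no', and for the remaining characters it is 'yes'.
spiracle pair III lost (derived state 'no') is shared by E, H, and S — a synapomorphy uniting that clade.
elongate rostrum (derived state 'no') is shared by all ingroup taxa — unites the whole ingroup.
calcified operculum: derived state 'yes' in K and Y only — synapomorphy for {K, Y}.
tarsal claw bifid (state 'yes') occurs in K and S but conflicts with the nesting implied by the other characters — most parsimoniously interpreted as homoplasy.
stipules present: derived state 'yes' in H and S only — synapomorphy for {H, S}.
Most parsimonious ingroup topology: (((S,H),E),(K,Y)).
S and H share a more recent common ancestor with each other than either does with K, so K is the least closely related of the three.

K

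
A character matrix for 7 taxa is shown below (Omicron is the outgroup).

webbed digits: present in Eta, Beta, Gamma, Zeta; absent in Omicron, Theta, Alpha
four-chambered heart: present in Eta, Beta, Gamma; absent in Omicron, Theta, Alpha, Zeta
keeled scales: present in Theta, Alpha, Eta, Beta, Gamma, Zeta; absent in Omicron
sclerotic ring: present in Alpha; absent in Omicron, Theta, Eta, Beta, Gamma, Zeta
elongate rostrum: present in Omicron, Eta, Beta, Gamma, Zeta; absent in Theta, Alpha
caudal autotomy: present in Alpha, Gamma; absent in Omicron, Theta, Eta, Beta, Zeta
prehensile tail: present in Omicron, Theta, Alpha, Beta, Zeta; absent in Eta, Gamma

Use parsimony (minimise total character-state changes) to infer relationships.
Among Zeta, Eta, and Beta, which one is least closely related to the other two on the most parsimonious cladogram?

Zeta

Character polarity is set by the outgroup: the derived state is whichever differs from the outgroup's state, so for elongate rostrum, prehensile tail the derived state is 'absent', and for the remaining characters it is 'present'.
Only Beta, Eta, Gamma, and Zeta show the derived state 'present' for webbed digits, supporting them as a clade.
four-chambered heart (derived state 'present') is shared by Beta, Eta, and Gamma — a synapomorphy uniting that clade.
All ingroup taxa share the derived state 'present' for keeled scales; it defines the ingroup but does not resolve relationships within it.
sclerotic ring (derived state 'present') is unique to Alpha (autapomorphy; uninformative for grouping).
elongate rostrum (derived state 'absent') is shared by Alpha and Theta — a synapomorphy uniting that clade.
caudal autotomy groups Alpha and Gamma, which is incompatible with the clades supported by the remaining characters; treating it as convergent (homoplasy) costs fewer steps than any alternative tree.
prehensile tail (derived state 'absent') is shared by Eta and Gamma — a synapomorphy uniting that clade.
Most parsimonious ingroup topology: ((Theta,Alpha),(((Eta,Gamma),Beta),Zeta)).
Eta and Beta share a more recent common ancestor with each other than either does with Zeta, so Zeta is the least closely related of the three.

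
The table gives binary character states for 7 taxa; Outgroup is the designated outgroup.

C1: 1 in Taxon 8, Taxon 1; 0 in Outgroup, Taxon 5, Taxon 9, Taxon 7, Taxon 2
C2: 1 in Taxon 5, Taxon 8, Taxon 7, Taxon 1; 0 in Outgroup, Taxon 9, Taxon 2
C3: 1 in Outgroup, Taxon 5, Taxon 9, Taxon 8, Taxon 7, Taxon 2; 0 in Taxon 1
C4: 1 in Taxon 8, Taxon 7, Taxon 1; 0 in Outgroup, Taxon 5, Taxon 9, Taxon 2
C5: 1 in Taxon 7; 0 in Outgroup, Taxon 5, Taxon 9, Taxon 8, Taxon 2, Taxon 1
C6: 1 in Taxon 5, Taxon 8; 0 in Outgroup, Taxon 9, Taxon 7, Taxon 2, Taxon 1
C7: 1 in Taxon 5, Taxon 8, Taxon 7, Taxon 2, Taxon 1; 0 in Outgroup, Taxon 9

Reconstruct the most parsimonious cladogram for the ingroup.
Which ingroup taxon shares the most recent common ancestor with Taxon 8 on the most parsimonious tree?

Character polarity is set by the outgroup: the derived state is whichever differs from the outgroup's state, so for C3 the derived state is '0', and for the remaining characters it is '1'.
Only Taxon 1 and Taxon 8 show the derived state '1' for C1, supporting them as a clade.
C2 (derived state '1') is shared by Taxon 1, Taxon 5, Taxon 7, and Taxon 8 — a synapomorphy uniting that clade.
C3: derived state '0' in Taxon 1 only — an autapomorphy, so it tells us nothing about relationships among taxa.
Only Taxon 1, Taxon 7, and Taxon 8 show the derived state '1' for C4, supporting them as a clade.
C5 (derived state '1') is unique to Taxon 7 (autapomorphy; uninformative for grouping).
C6 (state '1') occurs in Taxon 5 and Taxon 8 but conflicts with the nesting implied by the other characters — most parsimoniously interpreted as homoplasy.
Only Taxon 1, Taxon 2, Taxon 5, Taxon 7, and Taxon 8 show the derived state '1' for C7, supporting them as a clade.
Most parsimonious ingroup topology: (((Taxon 5,((Taxon 8,Taxon 1),Taxon 7)),Taxon 2),Taxon 9).
Taxon 8 and Taxon 1 form a cherry on this tree, so they are sister taxa.

Taxon 1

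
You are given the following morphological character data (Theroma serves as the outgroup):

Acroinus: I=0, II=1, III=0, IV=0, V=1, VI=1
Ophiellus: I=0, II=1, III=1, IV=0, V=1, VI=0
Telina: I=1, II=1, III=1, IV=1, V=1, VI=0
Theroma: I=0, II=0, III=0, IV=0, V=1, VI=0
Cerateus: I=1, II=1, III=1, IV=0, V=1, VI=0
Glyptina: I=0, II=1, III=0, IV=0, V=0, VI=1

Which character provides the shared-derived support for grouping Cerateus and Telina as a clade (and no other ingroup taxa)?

Character polarity is set by the outgroup: the derived state is whichever differs from the outgroup's state, so for V the derived state is '0', and for the remaining characters it is '1'.
I: derived state '1' in Cerateus and Telina only — synapomorphy for {Cerateus, Telina}.
All ingroup taxa share the derived state '1' for II; it defines the ingroup but does not resolve relationships within it.
III (derived state '1') is shared by Cerateus, Ophiellus, and Telina — a synapomorphy uniting that clade.
IV (derived state '1') is unique to Telina (autapomorphy; uninformative for grouping).
V: derived state '0' in Glyptina only — an autapomorphy, so it tells us nothing about relationships among taxa.
Only Acroinus and Glyptina show the derived state '1' for VI, supporting them as a clade.
Most parsimonious ingroup topology: (((Telina,Cerateus),Ophiellus),(Glyptina,Acroinus)).
The clade {Cerateus, Telina} is supported by I: its derived state '1' occurs in exactly those taxa and in no other taxon (including the outgroup).

I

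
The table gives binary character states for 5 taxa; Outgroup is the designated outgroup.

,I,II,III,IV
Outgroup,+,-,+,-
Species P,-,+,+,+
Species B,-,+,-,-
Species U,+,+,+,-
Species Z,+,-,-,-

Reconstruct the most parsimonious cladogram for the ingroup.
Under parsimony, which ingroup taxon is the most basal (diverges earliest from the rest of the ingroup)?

Species Z

Character polarity is set by the outgroup: the derived state is whichever differs from the outgroup's state, so for I, III the derived state is '-', and for the remaining characters it is '+'.
Only Species B and Species P show the derived state '-' for I, supporting them as a clade.
II: derived state '+' in Species B, Species P, and Species U only — synapomorphy for {Species B, Species P, Species U}.
III (state '-') occurs in Species B and Species Z but conflicts with the nesting implied by the other characters — most parsimoniously interpreted as homoplasy.
IV: derived state '+' in Species P only — an autapomorphy, so it tells us nothing about relationships among taxa.
Most parsimonious ingroup topology: (((Species P,Species B),Species U),Species Z).
Species Z is sister to the clade containing all other ingroup taxa, so it is the earliest-diverging (most basal) ingroup lineage.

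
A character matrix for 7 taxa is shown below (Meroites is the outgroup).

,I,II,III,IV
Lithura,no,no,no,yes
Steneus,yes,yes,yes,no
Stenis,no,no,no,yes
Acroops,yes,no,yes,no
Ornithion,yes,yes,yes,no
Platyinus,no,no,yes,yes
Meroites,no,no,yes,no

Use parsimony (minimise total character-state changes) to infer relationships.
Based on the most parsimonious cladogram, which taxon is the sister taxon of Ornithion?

Steneus

Character polarity is set by the outgroup: the derived state is whichever differs from the outgroup's state, so for III the derived state is 'no', and for the remaining characters it is 'yes'.
Only Acroops, Ornithion, and Steneus show the derived state 'yes' for I, supporting them as a clade.
II: derived state 'yes' in Ornithion and Steneus only — synapomorphy for {Ornithion, Steneus}.
III (derived state 'no') is shared by Lithura and Stenis — a synapomorphy uniting that clade.
IV: derived state 'yes' in Lithura, Platyinus, and Stenis only — synapomorphy for {Lithura, Platyinus, Stenis}.
Most parsimonious ingroup topology: (((Ornithion,Steneus),Acroops),(Platyinus,(Stenis,Lithura))).
Ornithion and Steneus form a cherry on this tree, so they are sister taxa.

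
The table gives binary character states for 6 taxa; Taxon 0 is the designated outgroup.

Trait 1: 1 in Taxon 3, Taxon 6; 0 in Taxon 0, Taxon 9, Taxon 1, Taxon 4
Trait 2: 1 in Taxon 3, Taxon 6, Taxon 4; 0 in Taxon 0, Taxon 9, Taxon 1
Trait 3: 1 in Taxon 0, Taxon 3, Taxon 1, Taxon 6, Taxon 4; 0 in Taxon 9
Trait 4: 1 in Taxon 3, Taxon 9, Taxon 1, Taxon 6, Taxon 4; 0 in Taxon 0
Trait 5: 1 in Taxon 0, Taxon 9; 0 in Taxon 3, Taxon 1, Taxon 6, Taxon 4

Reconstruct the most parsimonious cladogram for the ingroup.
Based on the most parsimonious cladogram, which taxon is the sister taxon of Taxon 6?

Taxon 3

Character polarity is set by the outgroup: the derived state is whichever differs from the outgroup's state, so for Trait 3, Trait 5 the derived state is '0', and for the remaining characters it is '1'.
Trait 1: derived state '1' in Taxon 3 and Taxon 6 only — synapomorphy for {Taxon 3, Taxon 6}.
Only Taxon 3, Taxon 4, and Taxon 6 show the derived state '1' for Trait 2, supporting them as a clade.
Trait 3: derived state '0' in Taxon 9 only — an autapomorphy, so it tells us nothing about relationships among taxa.
All ingroup taxa share the derived state '1' for Trait 4; it defines the ingroup but does not resolve relationships within it.
Only Taxon 1, Taxon 3, Taxon 4, and Taxon 6 show the derived state '0' for Trait 5, supporting them as a clade.
Most parsimonious ingroup topology: ((((Taxon 3,Taxon 6),Taxon 4),Taxon 1),Taxon 9).
Taxon 6 and Taxon 3 form a cherry on this tree, so they are sister taxa.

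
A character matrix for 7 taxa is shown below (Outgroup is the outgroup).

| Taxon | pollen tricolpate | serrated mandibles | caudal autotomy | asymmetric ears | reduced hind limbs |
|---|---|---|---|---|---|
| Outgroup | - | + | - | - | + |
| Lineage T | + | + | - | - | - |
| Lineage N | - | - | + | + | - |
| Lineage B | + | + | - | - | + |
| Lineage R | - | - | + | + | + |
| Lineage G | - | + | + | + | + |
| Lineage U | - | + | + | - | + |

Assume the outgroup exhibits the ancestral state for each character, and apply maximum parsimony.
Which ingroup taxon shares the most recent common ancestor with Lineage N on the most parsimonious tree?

Lineage R

Character polarity is set by the outgroup: the derived state is whichever differs from the outgroup's state, so for serrated mandibles, reduced hind limbs the derived state is '-', and for the remaining characters it is '+'.
Only Lineage B and Lineage T show the derived state '+' for pollen tricolpate, supporting them as a clade.
serrated mandibles: derived state '-' in Lineage N and Lineage R only — synapomorphy for {Lineage N, Lineage R}.
Only Lineage G, Lineage N, Lineage R, and Lineage U show the derived state '+' for caudal autotomy, supporting them as a clade.
Only Lineage G, Lineage N, and Lineage R show the derived state '+' for asymmetric ears, supporting them as a clade.
reduced hind limbs (state '-') occurs in Lineage N and Lineage T but conflicts with the nesting implied by the other characters — most parsimoniously interpreted as homoplasy.
Most parsimonious ingroup topology: ((Lineage T,Lineage B),(((Lineage N,Lineage R),Lineage G),Lineage U)).
Lineage N and Lineage R form a cherry on this tree, so they are sister taxa.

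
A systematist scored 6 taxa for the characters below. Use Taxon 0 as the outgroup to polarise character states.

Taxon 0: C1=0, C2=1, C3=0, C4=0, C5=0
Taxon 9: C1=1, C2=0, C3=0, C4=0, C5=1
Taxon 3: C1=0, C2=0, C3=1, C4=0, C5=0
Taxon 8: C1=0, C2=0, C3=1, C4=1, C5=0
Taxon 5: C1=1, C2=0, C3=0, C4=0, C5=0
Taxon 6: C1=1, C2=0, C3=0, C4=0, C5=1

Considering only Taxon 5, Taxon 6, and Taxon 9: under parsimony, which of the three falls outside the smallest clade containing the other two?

Character polarity is set by the outgroup: the derived state is whichever differs from the outgroup's state, so for C2 the derived state is '0', and for the remaining characters it is '1'.
C1 (derived state '1') is shared by Taxon 5, Taxon 6, and Taxon 9 — a synapomorphy uniting that clade.
All ingroup taxa share the derived state '0' for C2; it defines the ingroup but does not resolve relationships within it.
Only Taxon 3 and Taxon 8 show the derived state '1' for C3, supporting them as a clade.
C4: derived state '1' in Taxon 8 only — an autapomorphy, so it tells us nothing about relationships among taxa.
C5 (derived state '1') is shared by Taxon 6 and Taxon 9 — a synapomorphy uniting that clade.
Most parsimonious ingroup topology: (((Taxon 9,Taxon 6),Taxon 5),(Taxon 3,Taxon 8)).
Taxon 6 and Taxon 9 share a more recent common ancestor with each other than either does with Taxon 5, so Taxon 5 is the least closely related of the three.

Taxon 5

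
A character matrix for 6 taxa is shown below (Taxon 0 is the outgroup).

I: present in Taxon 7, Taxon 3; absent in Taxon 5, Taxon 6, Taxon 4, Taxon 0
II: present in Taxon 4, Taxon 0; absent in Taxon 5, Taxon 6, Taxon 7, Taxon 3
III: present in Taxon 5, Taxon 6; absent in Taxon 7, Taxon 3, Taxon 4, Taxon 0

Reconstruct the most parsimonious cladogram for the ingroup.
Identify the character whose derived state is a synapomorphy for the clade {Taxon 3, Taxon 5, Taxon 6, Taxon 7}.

Character polarity is set by the outgroup: the derived state is whichever differs from the outgroup's state, so for II the derived state is 'absent', and for the remaining characters it is 'present'.
I: derived state 'present' in Taxon 3 and Taxon 7 only — synapomorphy for {Taxon 3, Taxon 7}.
Only Taxon 3, Taxon 5, Taxon 6, and Taxon 7 show the derived state 'absent' for II, supporting them as a clade.
III (derived state 'present') is shared by Taxon 5 and Taxon 6 — a synapomorphy uniting that clade.
Most parsimonious ingroup topology: (((Taxon 5,Taxon 6),(Taxon 3,Taxon 7)),Taxon 4).
The clade {Taxon 3, Taxon 5, Taxon 6, Taxon 7} is supported by II: its derived state 'absent' occurs in exactly those taxa and in no other taxon (including the outgroup).

II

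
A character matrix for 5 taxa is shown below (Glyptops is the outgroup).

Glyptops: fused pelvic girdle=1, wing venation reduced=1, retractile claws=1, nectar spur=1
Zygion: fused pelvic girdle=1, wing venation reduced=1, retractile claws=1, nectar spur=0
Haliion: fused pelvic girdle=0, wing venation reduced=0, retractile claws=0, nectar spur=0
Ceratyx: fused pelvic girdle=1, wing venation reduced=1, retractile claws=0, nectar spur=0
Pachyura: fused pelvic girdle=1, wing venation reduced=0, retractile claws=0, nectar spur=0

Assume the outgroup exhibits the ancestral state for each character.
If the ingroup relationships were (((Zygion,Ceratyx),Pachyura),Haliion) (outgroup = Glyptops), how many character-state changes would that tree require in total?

6

Map each character onto (((Zygion,Ceratyx),Pachyura),Haliion) (rooted by Glyptops) and count the minimum state changes it requires (Fitch parsimony):
fused pelvic girdle: 1; wing venation reduced: 2; retractile claws: 2; nectar spur: 1.
Total tree length = 6.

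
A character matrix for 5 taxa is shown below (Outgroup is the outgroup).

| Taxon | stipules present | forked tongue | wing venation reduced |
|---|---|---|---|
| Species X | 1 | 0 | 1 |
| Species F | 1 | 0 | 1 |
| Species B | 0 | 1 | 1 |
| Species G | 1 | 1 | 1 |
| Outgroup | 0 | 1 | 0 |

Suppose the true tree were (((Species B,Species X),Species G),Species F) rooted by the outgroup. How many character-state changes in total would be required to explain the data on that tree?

5

Map each character onto (((Species B,Species X),Species G),Species F) (rooted by Outgroup) and count the minimum state changes it requires (Fitch parsimony):
stipules present: 2; forked tongue: 2; wing venation reduced: 1.
Total tree length = 5.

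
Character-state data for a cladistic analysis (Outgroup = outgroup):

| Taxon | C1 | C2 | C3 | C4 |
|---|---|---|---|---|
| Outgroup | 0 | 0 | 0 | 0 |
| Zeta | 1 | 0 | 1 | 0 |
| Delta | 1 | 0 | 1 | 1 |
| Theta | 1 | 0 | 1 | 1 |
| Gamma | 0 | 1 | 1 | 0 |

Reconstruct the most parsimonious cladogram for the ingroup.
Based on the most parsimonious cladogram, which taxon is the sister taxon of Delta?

The outgroup has state '0' for every character, so '1' is the derived state throughout.
C1 (derived state '1') is shared by Delta, Theta, and Zeta — a synapomorphy uniting that clade.
C2 (derived state '1') is unique to Gamma (autapomorphy; uninformative for grouping).
All ingroup taxa share the derived state '1' for C3; it defines the ingroup but does not resolve relationships within it.
Only Delta and Theta show the derived state '1' for C4, supporting them as a clade.
Most parsimonious ingroup topology: ((Zeta,(Delta,Theta)),Gamma).
Delta and Theta form a cherry on this tree, so they are sister taxa.

Theta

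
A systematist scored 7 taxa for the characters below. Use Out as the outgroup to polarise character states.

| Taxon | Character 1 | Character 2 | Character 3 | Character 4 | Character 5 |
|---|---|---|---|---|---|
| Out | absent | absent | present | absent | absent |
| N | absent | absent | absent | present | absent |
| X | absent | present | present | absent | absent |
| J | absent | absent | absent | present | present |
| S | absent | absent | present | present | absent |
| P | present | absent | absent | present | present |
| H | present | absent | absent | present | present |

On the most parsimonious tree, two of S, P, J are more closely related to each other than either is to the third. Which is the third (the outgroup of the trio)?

S

Character polarity is set by the outgroup: the derived state is whichever differs from the outgroup's state, so for Character 3 the derived state is 'absent', and for the remaining characters it is 'present'.
Character 1 (derived state 'present') is shared by H and P — a synapomorphy uniting that clade.
Character 2: derived state 'present' in X only — an autapomorphy, so it tells us nothing about relationships among taxa.
Character 3: derived state 'absent' in H, J, N, and P only — synapomorphy for {H, J, N, P}.
Only H, J, N, P, and S show the derived state 'present' for Character 4, supporting them as a clade.
Character 5: derived state 'present' in H, J, and P only — synapomorphy for {H, J, P}.
Most parsimonious ingroup topology: (((N,(J,(P,H))),S),X).
J and P share a more recent common ancestor with each other than either does with S, so S is the least closely related of the three.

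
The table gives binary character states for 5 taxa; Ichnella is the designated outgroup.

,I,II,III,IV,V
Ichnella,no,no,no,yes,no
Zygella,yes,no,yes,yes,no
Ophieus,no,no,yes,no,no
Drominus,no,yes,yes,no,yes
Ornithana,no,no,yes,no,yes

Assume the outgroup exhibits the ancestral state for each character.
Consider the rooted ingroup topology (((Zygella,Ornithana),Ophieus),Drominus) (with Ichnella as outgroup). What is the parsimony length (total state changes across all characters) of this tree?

7

Map each character onto (((Zygella,Ornithana),Ophieus),Drominus) (rooted by Ichnella) and count the minimum state changes it requires (Fitch parsimony):
I: 1; II: 1; III: 1; IV: 2; V: 2.
Total tree length = 7.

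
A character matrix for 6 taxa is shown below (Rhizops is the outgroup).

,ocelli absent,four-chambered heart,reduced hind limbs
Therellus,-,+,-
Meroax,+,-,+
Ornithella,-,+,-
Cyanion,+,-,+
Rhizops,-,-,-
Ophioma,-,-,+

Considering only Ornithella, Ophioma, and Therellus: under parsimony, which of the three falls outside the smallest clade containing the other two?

Ophioma

The outgroup has state '-' for every character, so '+' is the derived state throughout.
ocelli absent (derived state '+') is shared by Cyanion and Meroax — a synapomorphy uniting that clade.
four-chambered heart: derived state '+' in Ornithella and Therellus only — synapomorphy for {Ornithella, Therellus}.
reduced hind limbs: derived state '+' in Cyanion, Meroax, and Ophioma only — synapomorphy for {Cyanion, Meroax, Ophioma}.
Most parsimonious ingroup topology: (((Meroax,Cyanion),Ophioma),(Ornithella,Therellus)).
Ornithella and Therellus share a more recent common ancestor with each other than either does with Ophioma, so Ophioma is the least closely related of the three.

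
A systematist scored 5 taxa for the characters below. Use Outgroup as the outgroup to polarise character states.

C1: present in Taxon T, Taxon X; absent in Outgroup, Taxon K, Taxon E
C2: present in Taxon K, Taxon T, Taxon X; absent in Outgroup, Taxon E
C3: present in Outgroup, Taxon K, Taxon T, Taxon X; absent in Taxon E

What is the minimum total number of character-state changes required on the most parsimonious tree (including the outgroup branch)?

3

Character polarity is set by the outgroup: the derived state is whichever differs from the outgroup's state, so for C3 the derived state is 'absent', and for the remaining characters it is 'present'.
Only Taxon T and Taxon X show the derived state 'present' for C1, supporting them as a clade.
C2 (derived state 'present') is shared by Taxon K, Taxon T, and Taxon X — a synapomorphy uniting that clade.
C3 (derived state 'absent') is unique to Taxon E (autapomorphy; uninformative for grouping).
Most parsimonious ingroup topology: ((Taxon K,(Taxon T,Taxon X)),Taxon E).
Changes per character on this tree: C1: 1; C2: 1; C3: 1.
Total = 3.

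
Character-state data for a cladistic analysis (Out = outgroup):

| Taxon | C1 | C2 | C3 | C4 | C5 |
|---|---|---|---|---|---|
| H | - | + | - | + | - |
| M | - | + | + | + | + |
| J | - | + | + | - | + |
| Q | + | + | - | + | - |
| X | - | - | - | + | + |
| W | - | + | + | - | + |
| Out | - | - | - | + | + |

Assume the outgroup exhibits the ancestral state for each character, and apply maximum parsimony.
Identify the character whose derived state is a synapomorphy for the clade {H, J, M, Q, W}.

Character polarity is set by the outgroup: the derived state is whichever differs from the outgroup's state, so for C4, C5 the derived state is '-', and for the remaining characters it is '+'.
C1: derived state '+' in Q only — an autapomorphy, so it tells us nothing about relationships among taxa.
Only H, J, M, Q, and W show the derived state '+' for C2, supporting them as a clade.
C3: derived state '+' in J, M, and W only — synapomorphy for {J, M, W}.
C4 (derived state '-') is shared by J and W — a synapomorphy uniting that clade.
C5 (derived state '-') is shared by H and Q — a synapomorphy uniting that clade.
Most parsimonious ingroup topology: (((Q,H),((J,W),M)),X).
The clade {H, J, M, Q, W} is supported by C2: its derived state '+' occurs in exactly those taxa and in no other taxon (including the outgroup).

C2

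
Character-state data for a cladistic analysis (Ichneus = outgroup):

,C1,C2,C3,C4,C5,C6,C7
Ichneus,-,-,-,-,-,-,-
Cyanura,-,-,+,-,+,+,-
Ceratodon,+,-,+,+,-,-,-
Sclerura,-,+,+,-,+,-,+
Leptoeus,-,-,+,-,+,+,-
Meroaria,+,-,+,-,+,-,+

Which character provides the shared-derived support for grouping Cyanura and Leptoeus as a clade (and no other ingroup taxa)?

C6

The outgroup has state '-' for every character, so '+' is the derived state throughout.
C1 (state '+') occurs in Ceratodon and Meroaria but conflicts with the nesting implied by the other characters — most parsimoniously interpreted as homoplasy.
C2 (derived state '+') is unique to Sclerura (autapomorphy; uninformative for grouping).
C3 (derived state '+') is shared by all ingroup taxa — unites the whole ingroup.
C4: derived state '+' in Ceratodon only — an autapomorphy, so it tells us nothing about relationships among taxa.
Only Cyanura, Leptoeus, Meroaria, and Sclerura show the derived state '+' for C5, supporting them as a clade.
C6: derived state '+' in Cyanura and Leptoeus only — synapomorphy for {Cyanura, Leptoeus}.
Only Meroaria and Sclerura show the derived state '+' for C7, supporting them as a clade.
Most parsimonious ingroup topology: (((Cyanura,Leptoeus),(Sclerura,Meroaria)),Ceratodon).
The clade {Cyanura, Leptoeus} is supported by C6: its derived state '+' occurs in exactly those taxa and in no other taxon (including the outgroup).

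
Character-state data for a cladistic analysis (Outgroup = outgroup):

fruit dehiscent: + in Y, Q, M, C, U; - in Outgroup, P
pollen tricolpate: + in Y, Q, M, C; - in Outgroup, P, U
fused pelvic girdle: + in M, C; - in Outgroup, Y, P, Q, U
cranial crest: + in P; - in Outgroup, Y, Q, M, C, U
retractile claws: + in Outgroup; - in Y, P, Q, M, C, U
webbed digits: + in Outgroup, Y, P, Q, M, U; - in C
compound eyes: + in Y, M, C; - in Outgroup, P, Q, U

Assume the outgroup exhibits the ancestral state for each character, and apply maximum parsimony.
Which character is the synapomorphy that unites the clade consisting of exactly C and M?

Character polarity is set by the outgroup: the derived state is whichever differs from the outgroup's state, so for retractile claws, webbed digits the derived state is '-', and for the remaining characters it is '+'.
fruit dehiscent (derived state '+') is shared by C, M, Q, U, and Y — a synapomorphy uniting that clade.
pollen tricolpate: derived state '+' in C, M, Q, and Y only — synapomorphy for {C, M, Q, Y}.
fused pelvic girdle (derived state '+') is shared by C and M — a synapomorphy uniting that clade.
cranial crest (derived state '+') is unique to P (autapomorphy; uninformative for grouping).
retractile claws (derived state '-') is shared by all ingroup taxa — unites the whole ingroup.
webbed digits: derived state '-' in C only — an autapomorphy, so it tells us nothing about relationships among taxa.
compound eyes (derived state '+') is shared by C, M, and Y — a synapomorphy uniting that clade.
Most parsimonious ingroup topology: ((((Y,(M,C)),Q),U),P).
The clade {C, M} is supported by fused pelvic girdle: its derived state '+' occurs in exactly those taxa and in no other taxon (including the outgroup).

fused pelvic girdle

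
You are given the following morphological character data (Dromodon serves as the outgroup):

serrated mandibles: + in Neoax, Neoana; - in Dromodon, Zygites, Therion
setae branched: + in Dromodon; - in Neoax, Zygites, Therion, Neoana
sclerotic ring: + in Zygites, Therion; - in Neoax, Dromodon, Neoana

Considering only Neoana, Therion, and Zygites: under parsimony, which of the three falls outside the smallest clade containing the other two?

Character polarity is set by the outgroup: the derived state is whichever differs from the outgroup's state, so for setae branched the derived state is '-', and for the remaining characters it is '+'.
serrated mandibles (derived state '+') is shared by Neoana and Neoax — a synapomorphy uniting that clade.
setae branched (derived state '-') is shared by all ingroup taxa — unites the whole ingroup.
sclerotic ring: derived state '+' in Therion and Zygites only — synapomorphy for {Therion, Zygites}.
Most parsimonious ingroup topology: ((Therion,Zygites),(Neoax,Neoana)).
Zygites and Therion share a more recent common ancestor with each other than either does with Neoana, so Neoana is the least closely related of the three.

Neoana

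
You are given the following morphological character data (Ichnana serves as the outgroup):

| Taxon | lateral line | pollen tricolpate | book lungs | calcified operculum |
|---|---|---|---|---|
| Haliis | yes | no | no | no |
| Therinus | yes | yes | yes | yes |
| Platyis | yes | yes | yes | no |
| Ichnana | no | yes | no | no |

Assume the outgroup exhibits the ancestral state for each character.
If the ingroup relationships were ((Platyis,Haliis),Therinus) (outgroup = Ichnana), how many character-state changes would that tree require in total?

Map each character onto ((Platyis,Haliis),Therinus) (rooted by Ichnana) and count the minimum state changes it requires (Fitch parsimony):
lateral line: 1; pollen tricolpate: 1; book lungs: 2; calcified operculum: 1.
Total tree length = 5.

5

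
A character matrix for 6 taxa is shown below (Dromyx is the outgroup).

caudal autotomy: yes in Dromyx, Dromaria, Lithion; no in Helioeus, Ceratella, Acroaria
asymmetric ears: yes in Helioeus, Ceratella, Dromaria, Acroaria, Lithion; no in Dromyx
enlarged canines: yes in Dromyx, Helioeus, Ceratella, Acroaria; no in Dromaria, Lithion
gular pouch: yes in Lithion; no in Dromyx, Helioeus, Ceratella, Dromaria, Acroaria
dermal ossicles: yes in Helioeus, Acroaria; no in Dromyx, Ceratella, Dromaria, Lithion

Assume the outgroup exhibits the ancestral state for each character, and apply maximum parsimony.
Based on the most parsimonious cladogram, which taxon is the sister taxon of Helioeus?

Acroaria

Character polarity is set by the outgroup: the derived state is whichever differs from the outgroup's state, so for caudal autotomy, enlarged canines the derived state is 'no', and for the remaining characters it is 'yes'.
Only Acroaria, Ceratella, and Helioeus show the derived state 'no' for caudal autotomy, supporting them as a clade.
All ingroup taxa share the derived state 'yes' for asymmetric ears; it defines the ingroup but does not resolve relationships within it.
Only Dromaria and Lithion show the derived state 'no' for enlarged canines, supporting them as a clade.
gular pouch (derived state 'yes') is unique to Lithion (autapomorphy; uninformative for grouping).
dermal ossicles (derived state 'yes') is shared by Acroaria and Helioeus — a synapomorphy uniting that clade.
Most parsimonious ingroup topology: (((Helioeus,Acroaria),Ceratella),(Dromaria,Lithion)).
Helioeus and Acroaria form a cherry on this tree, so they are sister taxa.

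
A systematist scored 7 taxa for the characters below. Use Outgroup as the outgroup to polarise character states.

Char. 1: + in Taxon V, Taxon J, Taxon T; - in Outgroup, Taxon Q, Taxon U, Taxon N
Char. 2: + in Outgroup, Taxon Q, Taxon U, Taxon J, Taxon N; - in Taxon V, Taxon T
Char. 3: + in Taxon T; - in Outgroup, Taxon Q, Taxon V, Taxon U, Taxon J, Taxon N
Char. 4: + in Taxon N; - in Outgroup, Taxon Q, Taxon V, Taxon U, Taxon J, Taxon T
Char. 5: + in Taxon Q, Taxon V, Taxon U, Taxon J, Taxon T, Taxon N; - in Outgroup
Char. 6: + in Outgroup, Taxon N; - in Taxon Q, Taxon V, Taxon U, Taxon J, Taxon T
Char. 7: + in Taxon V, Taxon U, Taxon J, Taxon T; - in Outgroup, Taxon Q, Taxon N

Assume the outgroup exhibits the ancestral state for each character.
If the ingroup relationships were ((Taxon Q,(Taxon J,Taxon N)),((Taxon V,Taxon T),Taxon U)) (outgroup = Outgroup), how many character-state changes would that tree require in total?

10

Map each character onto ((Taxon Q,(Taxon J,Taxon N)),((Taxon V,Taxon T),Taxon U)) (rooted by Outgroup) and count the minimum state changes it requires (Fitch parsimony):
Char. 1: 2; Char. 2: 1; Char. 3: 1; Char. 4: 1; Char. 5: 1; Char. 6: 2; Char. 7: 2.
Total tree length = 10.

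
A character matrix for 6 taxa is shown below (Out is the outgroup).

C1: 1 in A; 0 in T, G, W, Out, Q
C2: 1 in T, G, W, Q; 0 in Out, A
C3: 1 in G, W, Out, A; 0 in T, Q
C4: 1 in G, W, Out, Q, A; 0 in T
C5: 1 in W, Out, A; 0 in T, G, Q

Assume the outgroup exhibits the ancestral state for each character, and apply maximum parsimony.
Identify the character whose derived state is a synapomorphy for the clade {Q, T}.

Character polarity is set by the outgroup: the derived state is whichever differs from the outgroup's state, so for C3, C4, C5 the derived state is '0', and for the remaining characters it is '1'.
C1: derived state '1' in A only — an autapomorphy, so it tells us nothing about relationships among taxa.
Only G, Q, T, and W show the derived state '1' for C2, supporting them as a clade.
C3: derived state '0' in Q and T only — synapomorphy for {Q, T}.
C4 (derived state '0') is unique to T (autapomorphy; uninformative for grouping).
Only G, Q, and T show the derived state '0' for C5, supporting them as a clade.
Most parsimonious ingroup topology: ((((Q,T),G),W),A).
The clade {Q, T} is supported by C3: its derived state '0' occurs in exactly those taxa and in no other taxon (including the outgroup).

C3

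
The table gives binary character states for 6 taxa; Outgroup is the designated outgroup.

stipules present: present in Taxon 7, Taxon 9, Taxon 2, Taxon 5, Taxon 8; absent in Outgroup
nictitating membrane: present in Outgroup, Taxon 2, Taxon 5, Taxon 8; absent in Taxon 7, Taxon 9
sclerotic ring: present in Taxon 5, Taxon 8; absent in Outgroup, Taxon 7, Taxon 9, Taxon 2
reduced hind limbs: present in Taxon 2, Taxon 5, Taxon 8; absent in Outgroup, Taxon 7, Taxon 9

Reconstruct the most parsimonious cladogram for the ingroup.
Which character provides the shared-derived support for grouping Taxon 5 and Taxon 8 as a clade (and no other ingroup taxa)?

sclerotic ring

Character polarity is set by the outgroup: the derived state is whichever differs from the outgroup's state, so for nictitating membrane the derived state is 'absent', and for the remaining characters it is 'present'.
All ingroup taxa share the derived state 'present' for stipules present; it defines the ingroup but does not resolve relationships within it.
Only Taxon 7 and Taxon 9 show the derived state 'absent' for nictitating membrane, supporting them as a clade.
sclerotic ring (derived state 'present') is shared by Taxon 5 and Taxon 8 — a synapomorphy uniting that clade.
reduced hind limbs (derived state 'present') is shared by Taxon 2, Taxon 5, and Taxon 8 — a synapomorphy uniting that clade.
Most parsimonious ingroup topology: ((Taxon 7,Taxon 9),(Taxon 2,(Taxon 5,Taxon 8))).
The clade {Taxon 5, Taxon 8} is supported by sclerotic ring: its derived state 'present' occurs in exactly those taxa and in no other taxon (including the outgroup).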